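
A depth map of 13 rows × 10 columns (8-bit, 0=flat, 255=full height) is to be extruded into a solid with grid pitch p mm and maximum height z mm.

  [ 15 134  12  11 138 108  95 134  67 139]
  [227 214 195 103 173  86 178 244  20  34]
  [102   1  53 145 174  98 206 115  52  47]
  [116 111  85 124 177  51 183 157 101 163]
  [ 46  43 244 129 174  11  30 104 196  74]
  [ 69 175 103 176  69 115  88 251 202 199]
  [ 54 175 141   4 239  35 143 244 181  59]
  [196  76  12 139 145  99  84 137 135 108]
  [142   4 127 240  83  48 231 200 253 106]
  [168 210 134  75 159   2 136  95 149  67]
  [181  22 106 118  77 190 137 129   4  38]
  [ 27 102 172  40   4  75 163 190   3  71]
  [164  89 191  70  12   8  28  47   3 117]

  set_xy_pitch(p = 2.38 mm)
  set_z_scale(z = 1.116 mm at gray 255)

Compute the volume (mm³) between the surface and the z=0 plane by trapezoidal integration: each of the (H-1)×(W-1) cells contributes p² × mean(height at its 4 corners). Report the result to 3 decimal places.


313.650

height_mm = gray/255 × 1.116; cell vol = 2.38² × mean(4 corners)
unit = 2.38² × 1.116 / (4×255) = 0.00619752 mm³ per gray-sum
row 0: Σ corner-gray over 9 cells = 4239  → 26.2713
row 1: Σ corner-gray over 9 cells = 4524  → 28.0376
row 2: Σ corner-gray over 9 cells = 4094  → 25.3726
row 3: Σ corner-gray over 9 cells = 4239  → 26.2713
row 4: Σ corner-gray over 9 cells = 4608  → 28.5582
row 5: Σ corner-gray over 9 cells = 5063  → 31.3780
row 6: Σ corner-gray over 9 cells = 4395  → 27.2381
row 7: Σ corner-gray over 9 cells = 4578  → 28.3722
row 8: Σ corner-gray over 9 cells = 4775  → 29.5932
row 9: Σ corner-gray over 9 cells = 3940  → 24.4182
row 10: Σ corner-gray over 9 cells = 3381  → 20.9538
row 11: Σ corner-gray over 9 cells = 2773  → 17.1857
Σ rows: total corner-gray = 50609  → 313.6503 mm³


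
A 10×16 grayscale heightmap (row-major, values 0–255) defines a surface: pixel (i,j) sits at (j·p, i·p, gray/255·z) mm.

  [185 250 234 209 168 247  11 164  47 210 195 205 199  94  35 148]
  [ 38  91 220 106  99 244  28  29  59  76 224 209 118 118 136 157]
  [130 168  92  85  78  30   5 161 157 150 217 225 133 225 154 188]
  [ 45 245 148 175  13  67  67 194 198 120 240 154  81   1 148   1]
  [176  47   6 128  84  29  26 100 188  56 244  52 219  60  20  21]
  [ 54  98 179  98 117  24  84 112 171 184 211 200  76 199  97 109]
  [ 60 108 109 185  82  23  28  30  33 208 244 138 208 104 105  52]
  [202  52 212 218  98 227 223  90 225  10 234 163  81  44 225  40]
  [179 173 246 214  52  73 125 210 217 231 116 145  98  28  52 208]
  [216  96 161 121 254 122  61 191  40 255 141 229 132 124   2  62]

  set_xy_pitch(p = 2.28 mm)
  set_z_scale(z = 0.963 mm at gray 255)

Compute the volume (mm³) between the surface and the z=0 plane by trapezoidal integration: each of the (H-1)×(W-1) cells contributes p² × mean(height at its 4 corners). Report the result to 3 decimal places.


height_mm = gray/255 × 0.963; cell vol = 2.28² × mean(4 corners)
unit = 2.28² × 0.963 / (4×255) = 0.0049079 mm³ per gray-sum
row 0: Σ corner-gray over 15 cells = 8578  → 42.1000
row 1: Σ corner-gray over 15 cells = 7787  → 38.2178
row 2: Σ corner-gray over 15 cells = 7826  → 38.4092
row 3: Σ corner-gray over 15 cells = 6463  → 31.7198
row 4: Σ corner-gray over 15 cells = 6578  → 32.2842
row 5: Σ corner-gray over 15 cells = 7185  → 35.2633
row 6: Σ corner-gray over 15 cells = 7768  → 38.1246
row 7: Σ corner-gray over 15 cells = 8793  → 43.1552
row 8: Σ corner-gray over 15 cells = 8483  → 41.6337
Σ rows: total corner-gray = 69461  → 340.9077 mm³

340.908


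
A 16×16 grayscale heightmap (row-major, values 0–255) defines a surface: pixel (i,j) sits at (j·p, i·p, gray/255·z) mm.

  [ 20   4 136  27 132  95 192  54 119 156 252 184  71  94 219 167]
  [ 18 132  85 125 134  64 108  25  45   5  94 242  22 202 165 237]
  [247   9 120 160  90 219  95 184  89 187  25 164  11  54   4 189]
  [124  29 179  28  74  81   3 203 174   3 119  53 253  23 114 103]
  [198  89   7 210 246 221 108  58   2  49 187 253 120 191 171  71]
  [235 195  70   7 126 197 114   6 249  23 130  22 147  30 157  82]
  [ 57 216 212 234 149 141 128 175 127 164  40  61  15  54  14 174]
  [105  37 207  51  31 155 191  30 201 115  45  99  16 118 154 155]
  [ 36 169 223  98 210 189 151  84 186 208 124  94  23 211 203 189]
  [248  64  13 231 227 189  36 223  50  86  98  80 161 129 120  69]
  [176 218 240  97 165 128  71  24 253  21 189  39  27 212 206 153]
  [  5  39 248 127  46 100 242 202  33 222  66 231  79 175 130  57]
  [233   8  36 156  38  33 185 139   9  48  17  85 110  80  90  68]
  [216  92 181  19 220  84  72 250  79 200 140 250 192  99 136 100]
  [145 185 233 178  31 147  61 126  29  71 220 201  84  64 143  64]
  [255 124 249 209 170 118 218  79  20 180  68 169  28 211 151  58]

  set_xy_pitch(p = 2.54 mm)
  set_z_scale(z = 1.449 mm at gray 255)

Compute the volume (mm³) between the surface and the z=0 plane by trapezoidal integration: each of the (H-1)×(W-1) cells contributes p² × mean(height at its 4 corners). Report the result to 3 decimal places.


995.601

height_mm = gray/255 × 1.449; cell vol = 2.54² × mean(4 corners)
unit = 2.54² × 1.449 / (4×255) = 0.00916507 mm³ per gray-sum
row 0: Σ corner-gray over 15 cells = 6808  → 62.3958
row 1: Σ corner-gray over 15 cells = 6409  → 58.7389
row 2: Σ corner-gray over 15 cells = 6157  → 56.4293
row 3: Σ corner-gray over 15 cells = 6992  → 64.0821
row 4: Σ corner-gray over 15 cells = 7356  → 67.4182
row 5: Σ corner-gray over 15 cells = 6954  → 63.7339
row 6: Σ corner-gray over 15 cells = 6851  → 62.7899
row 7: Σ corner-gray over 15 cells = 7731  → 70.8551
row 8: Σ corner-gray over 15 cells = 8302  → 76.0884
row 9: Σ corner-gray over 15 cells = 7840  → 71.8541
row 10: Σ corner-gray over 15 cells = 8051  → 73.7880
row 11: Σ corner-gray over 15 cells = 6311  → 57.8407
row 12: Σ corner-gray over 15 cells = 6713  → 61.5251
row 13: Σ corner-gray over 15 cells = 8099  → 74.2279
row 14: Σ corner-gray over 15 cells = 8056  → 73.8338
Σ rows: total corner-gray = 108630  → 995.6012 mm³


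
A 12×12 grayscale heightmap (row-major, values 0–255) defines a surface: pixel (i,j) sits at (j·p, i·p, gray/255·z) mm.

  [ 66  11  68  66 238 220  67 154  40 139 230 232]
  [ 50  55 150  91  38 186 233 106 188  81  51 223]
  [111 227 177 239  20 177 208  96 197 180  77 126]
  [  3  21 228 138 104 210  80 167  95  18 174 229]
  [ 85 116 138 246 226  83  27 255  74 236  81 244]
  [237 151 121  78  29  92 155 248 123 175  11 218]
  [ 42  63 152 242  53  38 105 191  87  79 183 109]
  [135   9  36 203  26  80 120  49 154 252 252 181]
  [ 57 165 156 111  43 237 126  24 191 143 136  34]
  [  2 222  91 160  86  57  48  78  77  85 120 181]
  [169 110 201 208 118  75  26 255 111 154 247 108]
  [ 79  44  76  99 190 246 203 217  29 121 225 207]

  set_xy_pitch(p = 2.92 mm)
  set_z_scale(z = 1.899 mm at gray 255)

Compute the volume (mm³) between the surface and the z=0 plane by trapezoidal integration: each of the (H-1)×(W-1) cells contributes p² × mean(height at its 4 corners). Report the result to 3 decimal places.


995.087

height_mm = gray/255 × 1.899; cell vol = 2.92² × mean(4 corners)
unit = 2.92² × 1.899 / (4×255) = 0.0158742 mm³ per gray-sum
row 0: Σ corner-gray over 11 cells = 5395  → 85.6410
row 1: Σ corner-gray over 11 cells = 6064  → 96.2608
row 2: Σ corner-gray over 11 cells = 6135  → 97.3879
row 3: Σ corner-gray over 11 cells = 5995  → 95.1655
row 4: Σ corner-gray over 11 cells = 6114  → 97.0546
row 5: Σ corner-gray over 11 cells = 5358  → 85.0537
row 6: Σ corner-gray over 11 cells = 5215  → 82.7837
row 7: Σ corner-gray over 11 cells = 5433  → 86.2443
row 8: Σ corner-gray over 11 cells = 4986  → 79.1485
row 9: Σ corner-gray over 11 cells = 5518  → 87.5936
row 10: Σ corner-gray over 11 cells = 6473  → 102.7534
Σ rows: total corner-gray = 62686  → 995.0870 mm³


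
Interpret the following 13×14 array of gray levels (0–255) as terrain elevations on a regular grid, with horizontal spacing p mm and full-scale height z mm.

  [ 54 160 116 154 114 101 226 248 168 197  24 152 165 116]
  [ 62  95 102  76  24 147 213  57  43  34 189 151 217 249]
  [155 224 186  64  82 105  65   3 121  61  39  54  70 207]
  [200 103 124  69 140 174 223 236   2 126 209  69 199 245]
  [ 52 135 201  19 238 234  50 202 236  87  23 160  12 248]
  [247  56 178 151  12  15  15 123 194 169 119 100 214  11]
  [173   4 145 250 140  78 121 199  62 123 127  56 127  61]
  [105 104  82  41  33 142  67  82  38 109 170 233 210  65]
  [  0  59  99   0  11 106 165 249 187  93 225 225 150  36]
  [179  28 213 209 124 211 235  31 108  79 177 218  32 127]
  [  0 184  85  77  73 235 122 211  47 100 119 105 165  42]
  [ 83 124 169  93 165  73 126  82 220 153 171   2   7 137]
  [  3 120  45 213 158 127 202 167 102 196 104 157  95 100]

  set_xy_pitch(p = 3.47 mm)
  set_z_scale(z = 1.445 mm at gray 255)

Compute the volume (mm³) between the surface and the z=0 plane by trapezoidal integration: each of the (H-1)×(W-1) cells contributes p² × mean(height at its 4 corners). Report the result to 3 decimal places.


1302.527

height_mm = gray/255 × 1.445; cell vol = 3.47² × mean(4 corners)
unit = 3.47² × 1.445 / (4×255) = 0.0170579 mm³ per gray-sum
row 0: Σ corner-gray over 13 cells = 6827  → 116.4546
row 1: Σ corner-gray over 13 cells = 5517  → 94.1087
row 2: Σ corner-gray over 13 cells = 6303  → 107.5162
row 3: Σ corner-gray over 13 cells = 7287  → 124.3012
row 4: Σ corner-gray over 13 cells = 6444  → 109.9214
row 5: Σ corner-gray over 13 cells = 6048  → 103.1664
row 6: Σ corner-gray over 13 cells = 5890  → 100.4713
row 7: Σ corner-gray over 13 cells = 5966  → 101.7677
row 8: Σ corner-gray over 13 cells = 6810  → 116.1646
row 9: Σ corner-gray over 13 cells = 6724  → 114.6976
row 10: Σ corner-gray over 13 cells = 6078  → 103.6782
row 11: Σ corner-gray over 13 cells = 6465  → 110.2796
Σ rows: total corner-gray = 76359  → 1302.5274 mm³


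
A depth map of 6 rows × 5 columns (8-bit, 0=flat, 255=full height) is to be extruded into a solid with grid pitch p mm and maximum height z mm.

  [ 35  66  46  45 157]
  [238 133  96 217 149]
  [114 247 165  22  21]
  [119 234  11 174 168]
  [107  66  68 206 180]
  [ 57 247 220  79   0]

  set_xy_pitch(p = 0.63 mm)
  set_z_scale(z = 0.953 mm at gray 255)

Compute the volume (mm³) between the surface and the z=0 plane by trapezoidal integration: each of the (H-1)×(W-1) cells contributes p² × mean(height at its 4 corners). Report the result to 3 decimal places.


3.858

height_mm = gray/255 × 0.953; cell vol = 0.63² × mean(4 corners)
unit = 0.63² × 0.953 / (4×255) = 0.000370829 mm³ per gray-sum
row 0: Σ corner-gray over 4 cells = 1785  → 0.6619
row 1: Σ corner-gray over 4 cells = 2282  → 0.8462
row 2: Σ corner-gray over 4 cells = 2128  → 0.7891
row 3: Σ corner-gray over 4 cells = 2092  → 0.7758
row 4: Σ corner-gray over 4 cells = 2116  → 0.7847
Σ rows: total corner-gray = 10403  → 3.8577 mm³


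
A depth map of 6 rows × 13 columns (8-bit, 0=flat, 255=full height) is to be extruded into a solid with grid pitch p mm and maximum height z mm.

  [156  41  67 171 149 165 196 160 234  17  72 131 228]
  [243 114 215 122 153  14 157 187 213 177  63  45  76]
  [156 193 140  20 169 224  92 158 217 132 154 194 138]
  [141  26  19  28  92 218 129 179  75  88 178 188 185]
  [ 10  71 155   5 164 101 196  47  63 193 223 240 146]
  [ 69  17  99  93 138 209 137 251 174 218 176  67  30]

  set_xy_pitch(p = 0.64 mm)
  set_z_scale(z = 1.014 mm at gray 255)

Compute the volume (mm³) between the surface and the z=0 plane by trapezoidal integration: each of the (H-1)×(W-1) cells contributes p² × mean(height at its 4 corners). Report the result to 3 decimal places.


height_mm = gray/255 × 1.014; cell vol = 0.64² × mean(4 corners)
unit = 0.64² × 1.014 / (4×255) = 0.000407191 mm³ per gray-sum
row 0: Σ corner-gray over 12 cells = 6429  → 2.6178
row 1: Σ corner-gray over 12 cells = 6919  → 2.8174
row 2: Σ corner-gray over 12 cells = 6446  → 2.6248
row 3: Σ corner-gray over 12 cells = 5838  → 2.3772
row 4: Σ corner-gray over 12 cells = 6329  → 2.5771
Σ rows: total corner-gray = 31961  → 13.0142 mm³

13.014


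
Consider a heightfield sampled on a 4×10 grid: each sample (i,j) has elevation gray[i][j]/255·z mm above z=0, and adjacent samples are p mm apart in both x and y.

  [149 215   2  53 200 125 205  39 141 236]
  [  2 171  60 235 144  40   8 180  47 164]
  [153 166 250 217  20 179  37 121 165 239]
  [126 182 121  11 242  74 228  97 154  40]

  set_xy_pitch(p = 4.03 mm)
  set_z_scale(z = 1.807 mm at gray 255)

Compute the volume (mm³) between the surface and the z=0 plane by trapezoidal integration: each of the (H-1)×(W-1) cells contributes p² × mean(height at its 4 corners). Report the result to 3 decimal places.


402.950

height_mm = gray/255 × 1.807; cell vol = 4.03² × mean(4 corners)
unit = 4.03² × 1.807 / (4×255) = 0.0287719 mm³ per gray-sum
row 0: Σ corner-gray over 9 cells = 4281  → 123.1724
row 1: Σ corner-gray over 9 cells = 4638  → 133.4439
row 2: Σ corner-gray over 9 cells = 5086  → 146.3337
Σ rows: total corner-gray = 14005  → 402.9500 mm³


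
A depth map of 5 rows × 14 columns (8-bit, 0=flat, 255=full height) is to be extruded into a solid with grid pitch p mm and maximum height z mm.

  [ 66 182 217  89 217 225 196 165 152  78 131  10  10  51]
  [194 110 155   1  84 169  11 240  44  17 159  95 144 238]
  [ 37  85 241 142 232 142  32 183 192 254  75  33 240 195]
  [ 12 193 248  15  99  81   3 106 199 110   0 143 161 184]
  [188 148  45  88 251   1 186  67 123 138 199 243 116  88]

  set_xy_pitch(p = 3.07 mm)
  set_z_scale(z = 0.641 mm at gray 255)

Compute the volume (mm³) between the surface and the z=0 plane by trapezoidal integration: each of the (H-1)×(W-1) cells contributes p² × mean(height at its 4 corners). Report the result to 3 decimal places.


height_mm = gray/255 × 0.641; cell vol = 3.07² × mean(4 corners)
unit = 3.07² × 0.641 / (4×255) = 0.0059229 mm³ per gray-sum
row 0: Σ corner-gray over 13 cells = 6351  → 37.6164
row 1: Σ corner-gray over 13 cells = 6824  → 40.4179
row 2: Σ corner-gray over 13 cells = 6846  → 40.5482
row 3: Σ corner-gray over 13 cells = 6398  → 37.8947
Σ rows: total corner-gray = 26419  → 156.4772 mm³

156.477


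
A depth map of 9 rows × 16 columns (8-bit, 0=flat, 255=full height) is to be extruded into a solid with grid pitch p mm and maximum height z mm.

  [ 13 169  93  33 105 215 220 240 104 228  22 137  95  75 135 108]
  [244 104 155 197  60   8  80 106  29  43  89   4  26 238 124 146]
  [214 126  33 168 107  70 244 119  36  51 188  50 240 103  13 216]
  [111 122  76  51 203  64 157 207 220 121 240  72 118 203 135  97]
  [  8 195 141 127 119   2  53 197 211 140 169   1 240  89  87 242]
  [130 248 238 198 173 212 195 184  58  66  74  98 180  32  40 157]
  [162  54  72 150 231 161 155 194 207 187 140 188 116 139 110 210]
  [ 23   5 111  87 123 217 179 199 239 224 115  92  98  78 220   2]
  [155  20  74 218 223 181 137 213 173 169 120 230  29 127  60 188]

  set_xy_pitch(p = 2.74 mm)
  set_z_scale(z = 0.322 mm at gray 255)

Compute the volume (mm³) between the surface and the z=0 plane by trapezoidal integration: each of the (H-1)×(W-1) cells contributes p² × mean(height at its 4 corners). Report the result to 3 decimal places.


height_mm = gray/255 × 0.322; cell vol = 2.74² × mean(4 corners)
unit = 2.74² × 0.322 / (4×255) = 0.00237005 mm³ per gray-sum
row 0: Σ corner-gray over 15 cells = 6779  → 16.0665
row 1: Σ corner-gray over 15 cells = 6442  → 15.2678
row 2: Σ corner-gray over 15 cells = 7712  → 18.2778
row 3: Σ corner-gray over 15 cells = 7978  → 18.9082
row 4: Σ corner-gray over 15 cells = 8071  → 19.1286
row 5: Σ corner-gray over 15 cells = 8859  → 20.9962
row 6: Σ corner-gray over 15 cells = 8579  → 20.3326
row 7: Σ corner-gray over 15 cells = 8290  → 19.6477
Σ rows: total corner-gray = 62710  → 148.6256 mm³

148.626


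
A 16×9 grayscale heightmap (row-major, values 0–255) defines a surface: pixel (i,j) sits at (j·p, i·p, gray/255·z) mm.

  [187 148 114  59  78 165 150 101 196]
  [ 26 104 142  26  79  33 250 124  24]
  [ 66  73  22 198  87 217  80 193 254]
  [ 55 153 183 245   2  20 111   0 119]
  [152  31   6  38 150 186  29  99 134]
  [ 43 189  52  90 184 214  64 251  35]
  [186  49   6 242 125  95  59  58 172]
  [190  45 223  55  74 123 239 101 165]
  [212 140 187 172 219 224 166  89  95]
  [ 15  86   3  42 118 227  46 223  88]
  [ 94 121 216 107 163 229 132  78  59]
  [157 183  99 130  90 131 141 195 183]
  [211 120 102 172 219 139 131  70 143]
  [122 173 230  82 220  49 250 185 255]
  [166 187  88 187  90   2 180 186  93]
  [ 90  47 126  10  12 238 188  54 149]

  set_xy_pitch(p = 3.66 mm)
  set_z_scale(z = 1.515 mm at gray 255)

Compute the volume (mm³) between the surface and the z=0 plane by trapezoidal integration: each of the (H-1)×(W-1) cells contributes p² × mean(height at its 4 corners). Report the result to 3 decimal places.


height_mm = gray/255 × 1.515; cell vol = 3.66² × mean(4 corners)
unit = 3.66² × 1.515 / (4×255) = 0.0198964 mm³ per gray-sum
row 0: Σ corner-gray over 8 cells = 3579  → 71.2092
row 1: Σ corner-gray over 8 cells = 3626  → 72.1444
row 2: Σ corner-gray over 8 cells = 3662  → 72.8606
row 3: Σ corner-gray over 8 cells = 2966  → 59.0127
row 4: Σ corner-gray over 8 cells = 3530  → 70.2343
row 5: Σ corner-gray over 8 cells = 3792  → 75.4472
row 6: Σ corner-gray over 8 cells = 3701  → 73.6366
row 7: Σ corner-gray over 8 cells = 4776  → 95.0252
row 8: Σ corner-gray over 8 cells = 4294  → 85.4352
row 9: Σ corner-gray over 8 cells = 3838  → 76.3624
row 10: Σ corner-gray over 8 cells = 4523  → 89.9914
row 11: Σ corner-gray over 8 cells = 4538  → 90.2899
row 12: Σ corner-gray over 8 cells = 5015  → 99.7805
row 13: Σ corner-gray over 8 cells = 4854  → 96.5772
row 14: Σ corner-gray over 8 cells = 3688  → 73.3779
Σ rows: total corner-gray = 60382  → 1201.3848 mm³

1201.385


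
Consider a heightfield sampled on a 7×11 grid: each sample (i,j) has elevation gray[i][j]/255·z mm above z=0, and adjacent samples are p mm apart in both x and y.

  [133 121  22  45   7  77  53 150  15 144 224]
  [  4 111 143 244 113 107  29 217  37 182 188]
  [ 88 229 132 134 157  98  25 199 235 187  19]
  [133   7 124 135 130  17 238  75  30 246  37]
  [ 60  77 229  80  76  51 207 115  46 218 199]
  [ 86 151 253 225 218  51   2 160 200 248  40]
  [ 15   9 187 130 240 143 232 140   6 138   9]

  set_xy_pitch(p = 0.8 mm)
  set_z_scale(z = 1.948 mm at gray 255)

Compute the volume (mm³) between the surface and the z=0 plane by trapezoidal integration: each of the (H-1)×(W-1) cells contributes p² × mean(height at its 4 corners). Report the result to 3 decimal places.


height_mm = gray/255 × 1.948; cell vol = 0.8² × mean(4 corners)
unit = 0.8² × 1.948 / (4×255) = 0.00122227 mm³ per gray-sum
row 0: Σ corner-gray over 10 cells = 4183  → 5.1128
row 1: Σ corner-gray over 10 cells = 5457  → 6.6700
row 2: Σ corner-gray over 10 cells = 5073  → 6.2006
row 3: Σ corner-gray over 10 cells = 4631  → 5.6604
row 4: Σ corner-gray over 10 cells = 5599  → 6.8435
row 5: Σ corner-gray over 10 cells = 5616  → 6.8643
Σ rows: total corner-gray = 30559  → 37.3515 mm³

37.351


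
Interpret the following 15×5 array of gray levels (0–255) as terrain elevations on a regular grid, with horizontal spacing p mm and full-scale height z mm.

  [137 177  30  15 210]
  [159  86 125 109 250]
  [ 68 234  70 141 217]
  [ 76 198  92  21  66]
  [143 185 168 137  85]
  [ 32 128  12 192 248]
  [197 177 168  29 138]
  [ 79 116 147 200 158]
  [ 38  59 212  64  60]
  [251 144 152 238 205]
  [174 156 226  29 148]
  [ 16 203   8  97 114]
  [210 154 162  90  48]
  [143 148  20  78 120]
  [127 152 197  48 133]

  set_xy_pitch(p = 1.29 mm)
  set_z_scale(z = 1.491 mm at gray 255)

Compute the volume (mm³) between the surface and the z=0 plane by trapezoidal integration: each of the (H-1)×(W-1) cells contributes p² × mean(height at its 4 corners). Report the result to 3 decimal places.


height_mm = gray/255 × 1.491; cell vol = 1.29² × mean(4 corners)
unit = 1.29² × 1.491 / (4×255) = 0.00243252 mm³ per gray-sum
row 0: Σ corner-gray over 4 cells = 1840  → 4.4758
row 1: Σ corner-gray over 4 cells = 2224  → 5.4099
row 2: Σ corner-gray over 4 cells = 1939  → 4.7167
row 3: Σ corner-gray over 4 cells = 1972  → 4.7969
row 4: Σ corner-gray over 4 cells = 2152  → 5.2348
row 5: Σ corner-gray over 4 cells = 2027  → 4.9307
row 6: Σ corner-gray over 4 cells = 2246  → 5.4634
row 7: Σ corner-gray over 4 cells = 1931  → 4.6972
row 8: Σ corner-gray over 4 cells = 2292  → 5.5753
row 9: Σ corner-gray over 4 cells = 2668  → 6.4900
row 10: Σ corner-gray over 4 cells = 1890  → 4.5975
row 11: Σ corner-gray over 4 cells = 1816  → 4.4175
row 12: Σ corner-gray over 4 cells = 1825  → 4.4394
row 13: Σ corner-gray over 4 cells = 1809  → 4.4004
Σ rows: total corner-gray = 28631  → 69.6456 mm³

69.646


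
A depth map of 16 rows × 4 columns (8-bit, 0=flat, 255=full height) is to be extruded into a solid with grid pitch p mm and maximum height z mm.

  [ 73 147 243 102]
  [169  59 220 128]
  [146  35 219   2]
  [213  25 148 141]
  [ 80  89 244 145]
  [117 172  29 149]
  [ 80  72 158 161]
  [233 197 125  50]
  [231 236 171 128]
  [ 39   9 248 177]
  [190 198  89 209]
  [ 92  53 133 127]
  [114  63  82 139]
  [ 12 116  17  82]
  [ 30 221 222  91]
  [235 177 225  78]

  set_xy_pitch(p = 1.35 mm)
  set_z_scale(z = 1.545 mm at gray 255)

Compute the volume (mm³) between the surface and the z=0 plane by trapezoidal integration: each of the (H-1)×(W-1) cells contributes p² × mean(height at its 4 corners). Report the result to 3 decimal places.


height_mm = gray/255 × 1.545; cell vol = 1.35² × mean(4 corners)
unit = 1.35² × 1.545 / (4×255) = 0.00276055 mm³ per gray-sum
row 0: Σ corner-gray over 3 cells = 1810  → 4.9966
row 1: Σ corner-gray over 3 cells = 1511  → 4.1712
row 2: Σ corner-gray over 3 cells = 1356  → 3.7433
row 3: Σ corner-gray over 3 cells = 1591  → 4.3920
row 4: Σ corner-gray over 3 cells = 1559  → 4.3037
row 5: Σ corner-gray over 3 cells = 1369  → 3.7792
row 6: Σ corner-gray over 3 cells = 1628  → 4.4942
row 7: Σ corner-gray over 3 cells = 2100  → 5.7972
row 8: Σ corner-gray over 3 cells = 1903  → 5.2533
row 9: Σ corner-gray over 3 cells = 1703  → 4.7012
row 10: Σ corner-gray over 3 cells = 1564  → 4.3175
row 11: Σ corner-gray over 3 cells = 1134  → 3.1305
row 12: Σ corner-gray over 3 cells = 903  → 2.4928
row 13: Σ corner-gray over 3 cells = 1367  → 3.7737
row 14: Σ corner-gray over 3 cells = 2124  → 5.8634
Σ rows: total corner-gray = 23622  → 65.2097 mm³

65.210


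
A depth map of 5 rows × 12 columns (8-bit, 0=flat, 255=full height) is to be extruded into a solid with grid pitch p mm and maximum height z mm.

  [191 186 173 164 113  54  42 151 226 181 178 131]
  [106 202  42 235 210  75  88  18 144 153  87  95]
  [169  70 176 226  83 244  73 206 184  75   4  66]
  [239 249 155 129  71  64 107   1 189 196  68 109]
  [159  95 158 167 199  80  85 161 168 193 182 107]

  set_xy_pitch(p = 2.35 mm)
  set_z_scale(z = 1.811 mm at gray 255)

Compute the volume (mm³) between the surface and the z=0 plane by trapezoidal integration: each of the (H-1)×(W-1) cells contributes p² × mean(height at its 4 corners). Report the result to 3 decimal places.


height_mm = gray/255 × 1.811; cell vol = 2.35² × mean(4 corners)
unit = 2.35² × 1.811 / (4×255) = 0.00980514 mm³ per gray-sum
row 0: Σ corner-gray over 11 cells = 5967  → 58.5073
row 1: Σ corner-gray over 11 cells = 5626  → 55.1637
row 2: Σ corner-gray over 11 cells = 5723  → 56.1148
row 3: Σ corner-gray over 11 cells = 6048  → 59.3015
Σ rows: total corner-gray = 23364  → 229.0874 mm³

229.087


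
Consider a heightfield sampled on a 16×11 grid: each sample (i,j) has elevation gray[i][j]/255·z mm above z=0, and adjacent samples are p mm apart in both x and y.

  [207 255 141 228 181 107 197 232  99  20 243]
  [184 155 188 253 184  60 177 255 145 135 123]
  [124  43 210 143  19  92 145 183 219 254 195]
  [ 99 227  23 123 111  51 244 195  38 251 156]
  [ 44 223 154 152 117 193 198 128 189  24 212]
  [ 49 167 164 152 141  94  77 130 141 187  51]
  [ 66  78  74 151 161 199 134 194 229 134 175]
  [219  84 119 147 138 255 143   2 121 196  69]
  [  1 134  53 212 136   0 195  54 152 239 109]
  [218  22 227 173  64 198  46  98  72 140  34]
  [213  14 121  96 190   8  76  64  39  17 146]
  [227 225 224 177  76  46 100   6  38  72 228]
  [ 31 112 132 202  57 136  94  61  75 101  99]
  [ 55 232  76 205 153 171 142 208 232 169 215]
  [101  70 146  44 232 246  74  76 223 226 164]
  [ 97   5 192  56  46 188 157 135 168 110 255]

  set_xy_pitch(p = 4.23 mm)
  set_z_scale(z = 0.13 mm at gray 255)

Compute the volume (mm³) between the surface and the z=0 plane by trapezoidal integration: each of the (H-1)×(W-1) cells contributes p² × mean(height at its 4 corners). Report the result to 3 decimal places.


height_mm = gray/255 × 0.13; cell vol = 4.23² × mean(4 corners)
unit = 4.23² × 0.13 / (4×255) = 0.00228047 mm³ per gray-sum
row 0: Σ corner-gray over 10 cells = 6781  → 15.4639
row 1: Σ corner-gray over 10 cells = 6346  → 14.4718
row 2: Σ corner-gray over 10 cells = 5716  → 13.0352
row 3: Σ corner-gray over 10 cells = 5793  → 13.2107
row 4: Σ corner-gray over 10 cells = 5618  → 12.8117
row 5: Σ corner-gray over 10 cells = 5555  → 12.6680
row 6: Σ corner-gray over 10 cells = 5647  → 12.8778
row 7: Σ corner-gray over 10 cells = 5158  → 11.7627
row 8: Σ corner-gray over 10 cells = 4792  → 10.9280
row 9: Σ corner-gray over 10 cells = 3941  → 8.9873
row 10: Σ corner-gray over 10 cells = 3992  → 9.1036
row 11: Σ corner-gray over 10 cells = 4453  → 10.1549
row 12: Σ corner-gray over 10 cells = 5516  → 12.5791
row 13: Σ corner-gray over 10 cells = 6385  → 14.5608
row 14: Σ corner-gray over 10 cells = 5405  → 12.3259
Σ rows: total corner-gray = 81098  → 184.9414 mm³

184.941


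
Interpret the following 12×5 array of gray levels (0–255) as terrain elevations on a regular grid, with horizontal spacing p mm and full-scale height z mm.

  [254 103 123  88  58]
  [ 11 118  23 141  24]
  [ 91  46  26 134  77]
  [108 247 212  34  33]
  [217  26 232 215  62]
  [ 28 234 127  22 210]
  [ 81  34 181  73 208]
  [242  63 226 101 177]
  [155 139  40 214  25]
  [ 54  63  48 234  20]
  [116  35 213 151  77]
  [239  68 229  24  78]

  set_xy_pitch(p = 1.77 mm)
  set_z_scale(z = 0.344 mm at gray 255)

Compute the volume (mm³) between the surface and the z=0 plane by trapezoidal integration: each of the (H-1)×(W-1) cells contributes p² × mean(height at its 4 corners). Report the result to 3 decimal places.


height_mm = gray/255 × 0.344; cell vol = 1.77² × mean(4 corners)
unit = 1.77² × 0.344 / (4×255) = 0.00105659 mm³ per gray-sum
row 0: Σ corner-gray over 4 cells = 1539  → 1.6261
row 1: Σ corner-gray over 4 cells = 1179  → 1.2457
row 2: Σ corner-gray over 4 cells = 1707  → 1.8036
row 3: Σ corner-gray over 4 cells = 2352  → 2.4851
row 4: Σ corner-gray over 4 cells = 2229  → 2.3551
row 5: Σ corner-gray over 4 cells = 1869  → 1.9748
row 6: Σ corner-gray over 4 cells = 2064  → 2.1808
row 7: Σ corner-gray over 4 cells = 2165  → 2.2875
row 8: Σ corner-gray over 4 cells = 1730  → 1.8279
row 9: Σ corner-gray over 4 cells = 1755  → 1.8543
row 10: Σ corner-gray over 4 cells = 1950  → 2.0603
Σ rows: total corner-gray = 20539  → 21.7012 mm³

21.701


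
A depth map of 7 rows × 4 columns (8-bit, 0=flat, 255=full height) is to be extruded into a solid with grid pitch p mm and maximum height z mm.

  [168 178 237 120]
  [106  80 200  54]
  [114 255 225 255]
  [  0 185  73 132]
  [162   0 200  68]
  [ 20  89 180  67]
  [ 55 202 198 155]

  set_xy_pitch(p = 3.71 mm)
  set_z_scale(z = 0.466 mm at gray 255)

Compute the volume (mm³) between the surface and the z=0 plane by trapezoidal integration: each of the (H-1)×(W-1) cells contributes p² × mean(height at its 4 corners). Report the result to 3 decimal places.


63.084

height_mm = gray/255 × 0.466; cell vol = 3.71² × mean(4 corners)
unit = 3.71² × 0.466 / (4×255) = 0.0062883 mm³ per gray-sum
row 0: Σ corner-gray over 3 cells = 1838  → 11.5579
row 1: Σ corner-gray over 3 cells = 2049  → 12.8847
row 2: Σ corner-gray over 3 cells = 1977  → 12.4320
row 3: Σ corner-gray over 3 cells = 1278  → 8.0365
row 4: Σ corner-gray over 3 cells = 1255  → 7.8918
row 5: Σ corner-gray over 3 cells = 1635  → 10.2814
Σ rows: total corner-gray = 10032  → 63.0843 mm³


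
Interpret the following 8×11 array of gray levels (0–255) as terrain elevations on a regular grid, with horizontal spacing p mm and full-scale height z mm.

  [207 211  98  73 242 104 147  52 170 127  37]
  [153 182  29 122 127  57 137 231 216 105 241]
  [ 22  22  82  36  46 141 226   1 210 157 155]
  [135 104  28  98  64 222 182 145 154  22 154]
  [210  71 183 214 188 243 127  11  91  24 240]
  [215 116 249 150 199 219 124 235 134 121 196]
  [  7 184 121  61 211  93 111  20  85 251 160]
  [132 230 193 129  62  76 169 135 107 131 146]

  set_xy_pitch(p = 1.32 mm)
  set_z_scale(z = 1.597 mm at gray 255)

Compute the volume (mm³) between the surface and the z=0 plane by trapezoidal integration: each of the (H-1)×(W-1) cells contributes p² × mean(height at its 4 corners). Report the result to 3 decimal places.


101.314

height_mm = gray/255 × 1.597; cell vol = 1.32² × mean(4 corners)
unit = 1.32² × 1.597 / (4×255) = 0.00272805 mm³ per gray-sum
row 0: Σ corner-gray over 10 cells = 5498  → 14.9988
row 1: Σ corner-gray over 10 cells = 4825  → 13.1628
row 2: Σ corner-gray over 10 cells = 4346  → 11.8561
row 3: Σ corner-gray over 10 cells = 5081  → 13.8612
row 4: Σ corner-gray over 10 cells = 6259  → 17.0749
row 5: Σ corner-gray over 10 cells = 5946  → 16.2210
row 6: Σ corner-gray over 10 cells = 5183  → 14.1395
Σ rows: total corner-gray = 37138  → 101.3144 mm³


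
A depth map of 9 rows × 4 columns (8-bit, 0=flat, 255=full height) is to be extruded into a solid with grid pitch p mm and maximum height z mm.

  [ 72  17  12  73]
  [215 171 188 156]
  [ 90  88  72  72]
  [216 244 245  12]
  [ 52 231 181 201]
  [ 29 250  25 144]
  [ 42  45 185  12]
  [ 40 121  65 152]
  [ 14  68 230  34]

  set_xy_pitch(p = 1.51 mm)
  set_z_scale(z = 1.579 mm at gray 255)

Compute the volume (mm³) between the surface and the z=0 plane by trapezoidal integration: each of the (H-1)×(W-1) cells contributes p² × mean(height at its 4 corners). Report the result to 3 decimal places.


42.910

height_mm = gray/255 × 1.579; cell vol = 1.51² × mean(4 corners)
unit = 1.51² × 1.579 / (4×255) = 0.00352968 mm³ per gray-sum
row 0: Σ corner-gray over 3 cells = 1292  → 4.5604
row 1: Σ corner-gray over 3 cells = 1571  → 5.5451
row 2: Σ corner-gray over 3 cells = 1688  → 5.9581
row 3: Σ corner-gray over 3 cells = 2283  → 8.0583
row 4: Σ corner-gray over 3 cells = 1800  → 6.3534
row 5: Σ corner-gray over 3 cells = 1237  → 4.3662
row 6: Σ corner-gray over 3 cells = 1078  → 3.8050
row 7: Σ corner-gray over 3 cells = 1208  → 4.2639
Σ rows: total corner-gray = 12157  → 42.9104 mm³


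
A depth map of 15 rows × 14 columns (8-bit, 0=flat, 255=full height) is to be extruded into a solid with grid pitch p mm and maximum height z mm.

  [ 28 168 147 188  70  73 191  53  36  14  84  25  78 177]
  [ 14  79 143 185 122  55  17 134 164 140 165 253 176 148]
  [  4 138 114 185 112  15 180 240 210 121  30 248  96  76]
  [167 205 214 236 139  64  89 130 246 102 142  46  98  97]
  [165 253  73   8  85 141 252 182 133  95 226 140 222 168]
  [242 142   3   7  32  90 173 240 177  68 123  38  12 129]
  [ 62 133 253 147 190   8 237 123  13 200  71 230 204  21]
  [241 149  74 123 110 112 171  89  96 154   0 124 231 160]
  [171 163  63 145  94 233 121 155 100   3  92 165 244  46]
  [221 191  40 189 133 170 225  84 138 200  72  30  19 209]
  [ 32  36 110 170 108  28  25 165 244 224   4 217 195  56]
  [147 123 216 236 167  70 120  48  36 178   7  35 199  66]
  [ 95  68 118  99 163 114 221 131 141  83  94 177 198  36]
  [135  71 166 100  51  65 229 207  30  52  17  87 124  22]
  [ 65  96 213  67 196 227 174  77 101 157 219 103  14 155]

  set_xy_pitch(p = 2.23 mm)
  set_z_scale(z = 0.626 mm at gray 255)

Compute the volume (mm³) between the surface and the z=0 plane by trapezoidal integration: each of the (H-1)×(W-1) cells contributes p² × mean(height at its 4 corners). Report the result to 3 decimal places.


height_mm = gray/255 × 0.626; cell vol = 2.23² × mean(4 corners)
unit = 2.23² × 0.626 / (4×255) = 0.003052 mm³ per gray-sum
row 0: Σ corner-gray over 13 cells = 5887  → 17.9671
row 1: Σ corner-gray over 13 cells = 6886  → 21.0160
row 2: Σ corner-gray over 13 cells = 7144  → 21.8035
row 3: Σ corner-gray over 13 cells = 7639  → 23.3142
row 4: Σ corner-gray over 13 cells = 6534  → 19.9417
row 5: Σ corner-gray over 13 cells = 6282  → 19.1726
row 6: Σ corner-gray over 13 cells = 6968  → 21.2663
row 7: Σ corner-gray over 13 cells = 6640  → 20.2653
row 8: Σ corner-gray over 13 cells = 6785  → 20.7078
row 9: Σ corner-gray over 13 cells = 6552  → 19.9967
row 10: Σ corner-gray over 13 cells = 6223  → 18.9926
row 11: Σ corner-gray over 13 cells = 6428  → 19.6182
row 12: Σ corner-gray over 13 cells = 5900  → 18.0068
row 13: Σ corner-gray over 13 cells = 6063  → 18.5042
Σ rows: total corner-gray = 91931  → 280.5730 mm³

280.573


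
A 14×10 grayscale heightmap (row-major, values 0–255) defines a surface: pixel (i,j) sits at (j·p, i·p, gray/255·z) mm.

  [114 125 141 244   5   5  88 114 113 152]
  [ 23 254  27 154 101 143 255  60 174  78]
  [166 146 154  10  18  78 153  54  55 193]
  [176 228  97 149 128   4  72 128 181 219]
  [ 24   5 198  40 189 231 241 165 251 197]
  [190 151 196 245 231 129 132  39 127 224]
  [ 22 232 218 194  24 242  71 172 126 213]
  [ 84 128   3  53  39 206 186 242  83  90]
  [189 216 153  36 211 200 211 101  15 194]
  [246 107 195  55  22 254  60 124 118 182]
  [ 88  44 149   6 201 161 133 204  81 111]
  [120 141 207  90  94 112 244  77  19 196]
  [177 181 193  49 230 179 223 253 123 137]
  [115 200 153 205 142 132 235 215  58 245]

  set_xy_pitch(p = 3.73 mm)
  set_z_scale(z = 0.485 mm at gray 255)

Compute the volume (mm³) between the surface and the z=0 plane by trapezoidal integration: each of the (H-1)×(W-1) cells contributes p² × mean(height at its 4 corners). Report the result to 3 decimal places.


425.969

height_mm = gray/255 × 0.485; cell vol = 3.73² × mean(4 corners)
unit = 3.73² × 0.485 / (4×255) = 0.00661545 mm³ per gray-sum
row 0: Σ corner-gray over 9 cells = 4373  → 28.9294
row 1: Σ corner-gray over 9 cells = 4132  → 27.3350
row 2: Σ corner-gray over 9 cells = 4064  → 26.8852
row 3: Σ corner-gray over 9 cells = 5230  → 34.5988
row 4: Σ corner-gray over 9 cells = 5775  → 38.2042
row 5: Σ corner-gray over 9 cells = 5707  → 37.7544
row 6: Σ corner-gray over 9 cells = 4847  → 32.0651
row 7: Σ corner-gray over 9 cells = 4723  → 31.2448
row 8: Σ corner-gray over 9 cells = 4967  → 32.8589
row 9: Σ corner-gray over 9 cells = 4455  → 29.4718
row 10: Σ corner-gray over 9 cells = 4441  → 29.3792
row 11: Σ corner-gray over 9 cells = 5460  → 36.1203
row 12: Σ corner-gray over 9 cells = 6216  → 41.1216
Σ rows: total corner-gray = 64390  → 425.9687 mm³


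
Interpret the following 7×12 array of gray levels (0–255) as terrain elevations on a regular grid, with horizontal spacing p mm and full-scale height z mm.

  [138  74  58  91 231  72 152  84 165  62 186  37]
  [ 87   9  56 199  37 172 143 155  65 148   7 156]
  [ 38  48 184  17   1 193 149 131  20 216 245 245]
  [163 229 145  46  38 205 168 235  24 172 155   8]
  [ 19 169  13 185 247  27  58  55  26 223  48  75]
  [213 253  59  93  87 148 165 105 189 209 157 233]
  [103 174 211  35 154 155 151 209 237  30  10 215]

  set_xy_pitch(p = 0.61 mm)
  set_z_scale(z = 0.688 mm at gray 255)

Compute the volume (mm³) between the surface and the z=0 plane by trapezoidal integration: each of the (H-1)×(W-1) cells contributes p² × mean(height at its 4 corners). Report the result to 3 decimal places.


height_mm = gray/255 × 0.688; cell vol = 0.61² × mean(4 corners)
unit = 0.61² × 0.688 / (4×255) = 0.000250985 mm³ per gray-sum
row 0: Σ corner-gray over 11 cells = 4750  → 1.1922
row 1: Σ corner-gray over 11 cells = 4916  → 1.2338
row 2: Σ corner-gray over 11 cells = 5696  → 1.4296
row 3: Σ corner-gray over 11 cells = 5201  → 1.3054
row 4: Σ corner-gray over 11 cells = 5572  → 1.3985
row 5: Σ corner-gray over 11 cells = 6426  → 1.6128
Σ rows: total corner-gray = 32561  → 8.1723 mm³

8.172


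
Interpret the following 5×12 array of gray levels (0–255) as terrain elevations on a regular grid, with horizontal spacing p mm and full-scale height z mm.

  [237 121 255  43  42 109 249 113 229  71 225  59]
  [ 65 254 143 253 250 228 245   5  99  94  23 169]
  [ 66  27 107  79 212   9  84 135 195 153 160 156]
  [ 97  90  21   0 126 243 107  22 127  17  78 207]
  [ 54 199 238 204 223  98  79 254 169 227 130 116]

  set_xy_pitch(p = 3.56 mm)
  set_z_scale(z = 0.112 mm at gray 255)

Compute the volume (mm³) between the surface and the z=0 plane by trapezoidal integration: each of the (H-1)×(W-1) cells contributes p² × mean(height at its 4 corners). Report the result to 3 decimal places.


height_mm = gray/255 × 0.112; cell vol = 3.56² × mean(4 corners)
unit = 3.56² × 0.112 / (4×255) = 0.00139161 mm³ per gray-sum
row 0: Σ corner-gray over 11 cells = 6632  → 9.2292
row 1: Σ corner-gray over 11 cells = 5966  → 8.3024
row 2: Σ corner-gray over 11 cells = 4510  → 6.2762
row 3: Σ corner-gray over 11 cells = 5778  → 8.0407
Σ rows: total corner-gray = 22886  → 31.8484 mm³

31.848


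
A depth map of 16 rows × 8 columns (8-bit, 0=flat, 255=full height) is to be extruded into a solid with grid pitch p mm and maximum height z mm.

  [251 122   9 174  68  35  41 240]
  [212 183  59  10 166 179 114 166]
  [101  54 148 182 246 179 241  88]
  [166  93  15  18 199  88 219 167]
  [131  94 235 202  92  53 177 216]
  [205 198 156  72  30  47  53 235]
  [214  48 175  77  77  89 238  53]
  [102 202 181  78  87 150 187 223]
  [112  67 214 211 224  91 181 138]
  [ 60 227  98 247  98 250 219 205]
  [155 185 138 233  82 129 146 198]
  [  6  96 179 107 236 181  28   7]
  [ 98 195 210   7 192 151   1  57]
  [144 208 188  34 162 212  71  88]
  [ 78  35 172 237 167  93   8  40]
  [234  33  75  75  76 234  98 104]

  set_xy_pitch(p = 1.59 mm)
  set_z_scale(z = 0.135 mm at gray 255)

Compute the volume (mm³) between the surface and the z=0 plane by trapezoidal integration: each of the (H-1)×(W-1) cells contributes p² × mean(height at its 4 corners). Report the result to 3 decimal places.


18.953

height_mm = gray/255 × 0.135; cell vol = 1.59² × mean(4 corners)
unit = 1.59² × 0.135 / (4×255) = 0.000334601 mm³ per gray-sum
row 0: Σ corner-gray over 7 cells = 3189  → 1.0670
row 1: Σ corner-gray over 7 cells = 4089  → 1.3682
row 2: Σ corner-gray over 7 cells = 3886  → 1.3003
row 3: Σ corner-gray over 7 cells = 3650  → 1.2213
row 4: Σ corner-gray over 7 cells = 3605  → 1.2062
row 5: Σ corner-gray over 7 cells = 3227  → 1.0798
row 6: Σ corner-gray over 7 cells = 3770  → 1.2614
row 7: Σ corner-gray over 7 cells = 4321  → 1.4458
row 8: Σ corner-gray over 7 cells = 4769  → 1.5957
row 9: Σ corner-gray over 7 cells = 4722  → 1.5800
row 10: Σ corner-gray over 7 cells = 3846  → 1.2869
row 11: Σ corner-gray over 7 cells = 3334  → 1.1156
row 12: Σ corner-gray over 7 cells = 3649  → 1.2210
row 13: Σ corner-gray over 7 cells = 3524  → 1.1791
row 14: Σ corner-gray over 7 cells = 3062  → 1.0245
Σ rows: total corner-gray = 56643  → 18.9528 mm³


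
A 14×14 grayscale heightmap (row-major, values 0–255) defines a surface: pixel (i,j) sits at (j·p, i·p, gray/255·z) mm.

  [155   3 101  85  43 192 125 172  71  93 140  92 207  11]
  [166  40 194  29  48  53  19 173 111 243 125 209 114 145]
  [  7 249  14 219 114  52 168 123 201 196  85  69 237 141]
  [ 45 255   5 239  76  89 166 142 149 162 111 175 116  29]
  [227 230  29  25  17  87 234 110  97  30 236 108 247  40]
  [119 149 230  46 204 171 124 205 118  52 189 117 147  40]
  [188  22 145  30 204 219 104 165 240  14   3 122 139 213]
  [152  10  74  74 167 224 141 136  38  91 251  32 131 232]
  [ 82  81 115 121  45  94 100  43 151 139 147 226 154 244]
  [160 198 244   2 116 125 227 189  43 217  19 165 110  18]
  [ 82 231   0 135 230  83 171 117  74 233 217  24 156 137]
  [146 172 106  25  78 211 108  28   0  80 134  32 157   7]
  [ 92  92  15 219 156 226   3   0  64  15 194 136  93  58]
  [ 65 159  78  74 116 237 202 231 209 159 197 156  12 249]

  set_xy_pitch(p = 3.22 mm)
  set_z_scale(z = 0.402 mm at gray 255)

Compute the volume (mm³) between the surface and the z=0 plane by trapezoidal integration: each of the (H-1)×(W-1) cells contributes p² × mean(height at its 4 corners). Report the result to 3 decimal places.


341.882

height_mm = gray/255 × 0.402; cell vol = 3.22² × mean(4 corners)
unit = 3.22² × 0.402 / (4×255) = 0.00408637 mm³ per gray-sum
row 0: Σ corner-gray over 13 cells = 5841  → 23.8685
row 1: Σ corner-gray over 13 cells = 6629  → 27.0885
row 2: Σ corner-gray over 13 cells = 7046  → 28.7926
row 3: Σ corner-gray over 13 cells = 6611  → 27.0150
row 4: Σ corner-gray over 13 cells = 6830  → 27.9099
row 5: Σ corner-gray over 13 cells = 6878  → 28.1060
row 6: Σ corner-gray over 13 cells = 6337  → 25.8953
row 7: Σ corner-gray over 13 cells = 6280  → 25.6624
row 8: Σ corner-gray over 13 cells = 6646  → 27.1580
row 9: Σ corner-gray over 13 cells = 7049  → 28.8048
row 10: Σ corner-gray over 13 cells = 5976  → 24.4201
row 11: Σ corner-gray over 13 cells = 4991  → 20.3951
row 12: Σ corner-gray over 13 cells = 6550  → 26.7657
Σ rows: total corner-gray = 83664  → 341.8820 mm³
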